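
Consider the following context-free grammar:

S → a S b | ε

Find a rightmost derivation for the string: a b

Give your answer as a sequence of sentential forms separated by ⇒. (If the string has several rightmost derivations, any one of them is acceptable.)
Start with S.
Step 1: the rightmost non-terminal is S; apply S → a S b:  a S b
Step 2: the rightmost non-terminal is S; apply S → ε:  a b

Final answer: S ⇒ a S b ⇒ a b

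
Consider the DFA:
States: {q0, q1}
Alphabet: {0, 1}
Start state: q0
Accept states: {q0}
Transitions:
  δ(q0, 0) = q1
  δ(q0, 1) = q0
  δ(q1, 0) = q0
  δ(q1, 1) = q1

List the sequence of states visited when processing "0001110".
Starting at q0
Read '0': q0 -> q1
Read '0': q1 -> q0
Read '0': q0 -> q1
Read '1': q1 -> q1
Read '1': q1 -> q1
Read '1': q1 -> q1
Read '0': q1 -> q0

Final answer: q0 -> q1 -> q0 -> q1 -> q1 -> q1 -> q1 -> q0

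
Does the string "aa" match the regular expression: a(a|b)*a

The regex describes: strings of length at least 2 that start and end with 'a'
Yes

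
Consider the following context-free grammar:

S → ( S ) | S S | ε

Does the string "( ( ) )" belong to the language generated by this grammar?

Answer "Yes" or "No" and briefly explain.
A derivation exists: S ⇒ ( S ) ⇒ ( ( S ) ) ⇒ ( ( ) ) (using S → ( S ) twice, then S → ε).

Final answer: Yes - a valid derivation exists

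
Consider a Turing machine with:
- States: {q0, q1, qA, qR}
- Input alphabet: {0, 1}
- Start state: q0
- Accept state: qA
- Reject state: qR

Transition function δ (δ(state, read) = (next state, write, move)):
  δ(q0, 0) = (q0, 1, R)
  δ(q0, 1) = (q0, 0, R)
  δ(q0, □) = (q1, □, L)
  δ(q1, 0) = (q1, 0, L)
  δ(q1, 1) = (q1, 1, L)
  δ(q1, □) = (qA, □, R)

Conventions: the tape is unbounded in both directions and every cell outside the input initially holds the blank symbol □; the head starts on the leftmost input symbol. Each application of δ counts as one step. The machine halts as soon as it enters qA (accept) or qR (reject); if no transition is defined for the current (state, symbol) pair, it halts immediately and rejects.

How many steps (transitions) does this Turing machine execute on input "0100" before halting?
Step 0: [q0]0100 (head at position 0)
Step 1: δ(q0, 0) = (q0, 1, R)  ⊢  1[q0]100 (head at position 1)
Step 2: δ(q0, 1) = (q0, 0, R)  ⊢  10[q0]00 (head at position 2)
Step 3: δ(q0, 0) = (q0, 1, R)  ⊢  101[q0]0 (head at position 3)
Step 4: δ(q0, 0) = (q0, 1, R)  ⊢  1011[q0]□ (head at position 4)
Step 5: δ(q0, □) = (q1, □, L)  ⊢  101[q1]1□ (head at position 3)
Step 6: δ(q1, 1) = (q1, 1, L)  ⊢  10[q1]11□ (head at position 2)
Step 7: δ(q1, 1) = (q1, 1, L)  ⊢  1[q1]011□ (head at position 1)
Step 8: δ(q1, 0) = (q1, 0, L)  ⊢  [q1]1011□ (head at position 0)
Step 9: δ(q1, 1) = (q1, 1, L)  ⊢  [q1]□1011□ (head at position -1)
Step 10: δ(q1, □) = (qA, □, R)  ⊢  □[qA]1011□ (head at position 0)
The machine is in qA, so it halts and accepts.
Number of transitions executed: 10.

Final answer: 10 steps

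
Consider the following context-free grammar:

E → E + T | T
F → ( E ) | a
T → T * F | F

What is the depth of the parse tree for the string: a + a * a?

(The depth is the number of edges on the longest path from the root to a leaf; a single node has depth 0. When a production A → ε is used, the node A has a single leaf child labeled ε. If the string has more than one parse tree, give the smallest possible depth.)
The grammar is unambiguous; the parse tree of a + a * a is:
E → E + T at the root (depth 0).
  Left E (depth 1) → T (2) → F (3) → a (4).
  Right T (depth 1) → T * F; that T (2) → F (3) → a (4); F (2) → a (3).
The longest root-to-leaf paths have 4 edges.
Depth = 4.

Final answer: 4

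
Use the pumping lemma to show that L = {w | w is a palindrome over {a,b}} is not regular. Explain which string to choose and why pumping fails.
Language: L = {w | w is a palindrome over {a,b}} (strings that read the same forwards and backwards)
Step 1: Assume for contradiction that L is regular, with pumping length p.
Step 2: Choose s = a^p b a^p. Then s ∈ L (it reads the same forwards and backwards) and |s| ≥ p.
Step 3: Consider any decomposition s = xyz with |xy| ≤ p and |y| > 0. Since |xy| ≤ p and the first p symbols of s are all a's, y = a^k for some k with 1 ≤ k ≤ p.
Step 4: Pumping up (i = 2): xy²z = a^(p+k) b a^p. Its reverse is a^p b a^(p+k) ≠ a^(p+k) b a^p (the single b is no longer in the middle), so xy²z is not a palindrome and xy²z ∉ L.
This contradicts the pumping lemma, so L is not regular.

Final answer: Choose s = a^p b a^p. Since |xy| ≤ p, y = a^k with k ≥ 1. Then xy²z = a^(p+k) b a^p is not a palindrome, so ∉ L.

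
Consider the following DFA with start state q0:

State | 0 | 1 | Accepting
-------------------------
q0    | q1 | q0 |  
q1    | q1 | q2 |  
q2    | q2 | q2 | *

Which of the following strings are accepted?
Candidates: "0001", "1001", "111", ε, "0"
"0001": q0 → q1 → q1 → q1 → q2; q2 is accepting → accepted
"1001": q0 → q0 → q1 → q1 → q2; q2 is accepting → accepted
"111": q0 → q0 → q0 → q0; q0 is not accepting → rejected
ε: q0; q0 is not accepting → rejected
"0": q0 → q1; q1 is not accepting → rejected

Final answer: "0001", "1001"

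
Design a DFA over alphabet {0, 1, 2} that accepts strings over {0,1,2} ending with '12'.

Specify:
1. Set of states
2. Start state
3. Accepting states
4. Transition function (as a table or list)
One valid DFA (any DFA recognizing the same language is acceptable):
States: {q0, q1, q2}
Start: q0
Accepting: {q2}
Transitions (accepting states marked with *):
State | 0 | 1 | 2 | Accepting
-----------------------------
q0    | q0 | q1 | q0 |  
q1    | q0 | q1 | q2 |  
q2    | q0 | q1 | q0 | *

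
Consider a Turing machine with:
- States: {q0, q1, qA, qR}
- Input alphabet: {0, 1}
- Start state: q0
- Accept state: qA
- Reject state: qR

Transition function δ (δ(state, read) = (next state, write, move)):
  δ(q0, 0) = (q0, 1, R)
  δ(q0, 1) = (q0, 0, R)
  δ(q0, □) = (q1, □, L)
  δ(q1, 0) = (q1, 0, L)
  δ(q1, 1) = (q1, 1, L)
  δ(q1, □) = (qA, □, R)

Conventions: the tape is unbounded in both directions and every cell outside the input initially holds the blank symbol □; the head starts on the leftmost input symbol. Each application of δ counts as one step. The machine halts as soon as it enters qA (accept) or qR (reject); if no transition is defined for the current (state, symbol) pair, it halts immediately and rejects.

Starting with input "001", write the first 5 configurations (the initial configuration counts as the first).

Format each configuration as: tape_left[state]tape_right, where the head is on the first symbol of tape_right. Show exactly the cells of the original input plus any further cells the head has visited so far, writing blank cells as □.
Step 0: [q0]001 (head at position 0)
Step 1: δ(q0, 0) = (q0, 1, R)  ⊢  1[q0]01 (head at position 1)
Step 2: δ(q0, 0) = (q0, 1, R)  ⊢  11[q0]1 (head at position 2)
Step 3: δ(q0, 1) = (q0, 0, R)  ⊢  110[q0]□ (head at position 3)
Step 4: δ(q0, □) = (q1, □, L)  ⊢  11[q1]0□ (head at position 2)

Final answer: [q0]001 ⊢ 1[q0]01 ⊢ 11[q0]1 ⊢ 110[q0]□ ⊢ 11[q1]0□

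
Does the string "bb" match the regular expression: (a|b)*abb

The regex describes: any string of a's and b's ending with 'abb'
No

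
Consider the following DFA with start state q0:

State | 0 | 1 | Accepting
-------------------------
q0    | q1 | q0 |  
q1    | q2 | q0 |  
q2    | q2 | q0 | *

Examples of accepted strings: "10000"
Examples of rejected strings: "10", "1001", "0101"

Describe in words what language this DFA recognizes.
binary strings ending with '00'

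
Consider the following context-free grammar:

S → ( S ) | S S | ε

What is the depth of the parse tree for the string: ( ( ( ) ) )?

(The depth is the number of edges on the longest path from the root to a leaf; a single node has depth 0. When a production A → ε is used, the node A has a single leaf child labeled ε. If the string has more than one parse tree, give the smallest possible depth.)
The string is 3 nested pairs. The shallowest parse tree applies S → ( S ) 3 times (one node per nested pair, each a child of the previous) and then S → ε in the middle.
S nodes at depths 0..3, ε leaf at depth 4; parentheses leaves are at depths 1..3.
(Using S → S S with an S → ε child anywhere only adds levels, so it cannot give a shallower tree.)
Depth = 4.

Final answer: 4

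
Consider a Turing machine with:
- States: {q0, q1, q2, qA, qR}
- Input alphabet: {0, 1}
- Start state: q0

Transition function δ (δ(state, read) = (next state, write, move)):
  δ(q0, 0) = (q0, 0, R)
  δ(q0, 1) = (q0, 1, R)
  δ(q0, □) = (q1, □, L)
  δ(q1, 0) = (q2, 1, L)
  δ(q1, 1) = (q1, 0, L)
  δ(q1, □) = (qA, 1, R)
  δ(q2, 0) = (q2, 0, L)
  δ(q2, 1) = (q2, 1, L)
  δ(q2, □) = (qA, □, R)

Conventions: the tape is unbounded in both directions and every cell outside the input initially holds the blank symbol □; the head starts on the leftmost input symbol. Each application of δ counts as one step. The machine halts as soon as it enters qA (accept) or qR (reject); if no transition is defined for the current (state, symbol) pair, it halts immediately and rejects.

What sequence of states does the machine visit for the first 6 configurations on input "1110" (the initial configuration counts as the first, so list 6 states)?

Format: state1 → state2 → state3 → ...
Step 0: [q0]1110 (head at position 0)
Step 1: δ(q0, 1) = (q0, 1, R)  ⊢  1[q0]110 (head at position 1)
Step 2: δ(q0, 1) = (q0, 1, R)  ⊢  11[q0]10 (head at position 2)
Step 3: δ(q0, 1) = (q0, 1, R)  ⊢  111[q0]0 (head at position 3)
Step 4: δ(q0, 0) = (q0, 0, R)  ⊢  1110[q0]□ (head at position 4)
Step 5: δ(q0, □) = (q1, □, L)  ⊢  111[q1]0□ (head at position 3)
Reading off the states of these 6 configurations: q0 → q0 → q0 → q0 → q0 → q1

Final answer: q0 → q0 → q0 → q0 → q0 → q1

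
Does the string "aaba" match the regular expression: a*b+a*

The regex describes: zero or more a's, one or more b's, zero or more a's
Yes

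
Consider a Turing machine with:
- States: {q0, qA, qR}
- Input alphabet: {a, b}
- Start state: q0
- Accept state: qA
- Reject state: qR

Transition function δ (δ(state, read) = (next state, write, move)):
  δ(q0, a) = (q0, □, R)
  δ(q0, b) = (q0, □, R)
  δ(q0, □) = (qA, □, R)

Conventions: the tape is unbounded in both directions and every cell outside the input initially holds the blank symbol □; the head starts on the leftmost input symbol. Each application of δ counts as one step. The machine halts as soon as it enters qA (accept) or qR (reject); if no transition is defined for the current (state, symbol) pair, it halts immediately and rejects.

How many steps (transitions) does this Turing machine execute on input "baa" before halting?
Step 0: [q0]baa (head at position 0)
Step 1: δ(q0, b) = (q0, □, R)  ⊢  □[q0]aa (head at position 1)
Step 2: δ(q0, a) = (q0, □, R)  ⊢  □□[q0]a (head at position 2)
Step 3: δ(q0, a) = (q0, □, R)  ⊢  □□□[q0]□ (head at position 3)
Step 4: δ(q0, □) = (qA, □, R)  ⊢  □□□□[qA]□ (head at position 4)
The machine is in qA, so it halts and accepts.
Number of transitions executed: 4.

Final answer: 4 steps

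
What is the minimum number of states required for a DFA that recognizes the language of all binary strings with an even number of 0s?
Language: binary strings with an even number of 0s
Lower bound (Myhill–Nerode): the prefixes ε, 0 are pairwise distinguishable:
  ε vs 0: suffix ε distinguishes them (ε has zero 0s (accepted), 0 has one 0 (rejected))
So any DFA needs at least 2 states.
Upper bound: a DFA with 2 states exists (one state per class above).
Minimum states: 2

Final answer: 2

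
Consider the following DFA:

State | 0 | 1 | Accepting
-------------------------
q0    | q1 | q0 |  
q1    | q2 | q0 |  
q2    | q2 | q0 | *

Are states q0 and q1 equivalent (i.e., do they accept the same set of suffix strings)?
Try the suffix "0".
From q0: q0 → q1 — not accepting.
From q1: q1 → q2 — accepting.
The two states disagree on this suffix, so they are not equivalent.

Final answer: No. Distinguishing string: "0" - accepted from q1 but not from q0.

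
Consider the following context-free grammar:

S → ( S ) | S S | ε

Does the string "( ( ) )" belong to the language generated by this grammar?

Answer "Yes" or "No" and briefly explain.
A derivation exists: S ⇒ ( S ) ⇒ ( ( S ) ) ⇒ ( ( ) ) (using S → ( S ) twice, then S → ε).

Final answer: Yes - a valid derivation exists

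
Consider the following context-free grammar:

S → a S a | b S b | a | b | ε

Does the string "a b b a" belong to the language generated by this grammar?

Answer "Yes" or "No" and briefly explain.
A derivation exists: S ⇒ a S a ⇒ a b S b a ⇒ a b b a (using S → a S a, S → b S b, then S → ε).

Final answer: Yes - a valid derivation exists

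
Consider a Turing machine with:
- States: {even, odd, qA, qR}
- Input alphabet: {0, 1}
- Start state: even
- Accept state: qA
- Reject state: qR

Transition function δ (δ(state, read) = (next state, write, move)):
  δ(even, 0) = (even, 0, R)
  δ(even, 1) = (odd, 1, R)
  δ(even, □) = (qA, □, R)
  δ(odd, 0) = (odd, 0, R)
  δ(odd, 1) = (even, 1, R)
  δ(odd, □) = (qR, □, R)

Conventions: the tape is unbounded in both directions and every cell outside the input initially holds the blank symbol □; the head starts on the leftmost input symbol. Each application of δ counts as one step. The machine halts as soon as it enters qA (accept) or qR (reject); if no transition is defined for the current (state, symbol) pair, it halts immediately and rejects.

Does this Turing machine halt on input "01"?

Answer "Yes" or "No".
Step 0: [even]01 (head at position 0)
Step 1: δ(even, 0) = (even, 0, R)  ⊢  0[even]1 (head at position 1)
Step 2: δ(even, 1) = (odd, 1, R)  ⊢  01[odd]□ (head at position 2)
Step 3: δ(odd, □) = (qR, □, R)  ⊢  01□[qR]□ (head at position 3)
The machine is in qR, so it halts and rejects.
It halts after 3 steps.

Final answer: Yes - halts after 3 steps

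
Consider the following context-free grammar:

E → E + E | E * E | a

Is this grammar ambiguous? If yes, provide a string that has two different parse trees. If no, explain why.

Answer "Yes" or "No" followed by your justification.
Two different leftmost derivations of a + a * a:
  (1) E ⇒ E + E ⇒ a + E ⇒ a + E * E ⇒ a + a * E ⇒ a + a * a   (tree groups a + (a * a))
  (2) E ⇒ E * E ⇒ E + E * E ⇒ a + E * E ⇒ a + a * E ⇒ a + a * a   (tree groups (a + a) * a)
Two distinct leftmost derivations = two distinct parse trees, so the grammar is ambiguous.

Final answer: Yes - the string 'a + a * a' has two distinct leftmost derivations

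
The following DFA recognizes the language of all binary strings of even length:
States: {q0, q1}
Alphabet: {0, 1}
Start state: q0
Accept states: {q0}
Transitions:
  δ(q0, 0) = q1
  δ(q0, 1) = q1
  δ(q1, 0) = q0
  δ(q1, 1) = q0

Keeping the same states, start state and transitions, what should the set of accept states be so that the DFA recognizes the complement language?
The DFA is complete (every state has a transition on every symbol), so the complement
is recognized by the same DFA with accepting and non-accepting states swapped.
Original accept states: {q0}
Complement accept states = All states - Original accept states
= {q0, q1} - {q0}
= {q1}
Complement language: strings of ODD length

Final answer: {q1}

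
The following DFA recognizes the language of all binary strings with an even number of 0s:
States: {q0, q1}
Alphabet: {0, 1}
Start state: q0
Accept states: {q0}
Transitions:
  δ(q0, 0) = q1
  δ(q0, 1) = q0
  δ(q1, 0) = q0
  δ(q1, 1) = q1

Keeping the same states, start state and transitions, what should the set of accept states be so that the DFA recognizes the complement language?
The DFA is complete (every state has a transition on every symbol), so the complement
is recognized by the same DFA with accepting and non-accepting states swapped.
Original accept states: {q0}
Complement accept states = All states - Original accept states
= {q0, q1} - {q0}
= {q1}
Complement language: strings with an ODD number of 0s

Final answer: {q1}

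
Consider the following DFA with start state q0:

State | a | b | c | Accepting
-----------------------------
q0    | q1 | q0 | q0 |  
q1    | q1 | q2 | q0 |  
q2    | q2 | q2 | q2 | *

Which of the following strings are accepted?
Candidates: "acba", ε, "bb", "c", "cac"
"acba": q0 → q1 → q0 → q0 → q1; q1 is not accepting → rejected
ε: q0; q0 is not accepting → rejected
"bb": q0 → q0 → q0; q0 is not accepting → rejected
"c": q0 → q0; q0 is not accepting → rejected
"cac": q0 → q0 → q1 → q0; q0 is not accepting → rejected

Final answer: None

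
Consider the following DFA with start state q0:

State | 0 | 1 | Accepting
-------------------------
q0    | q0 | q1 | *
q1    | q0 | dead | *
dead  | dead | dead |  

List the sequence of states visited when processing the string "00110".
q0 → q0 → q0 → q1 → dead → dead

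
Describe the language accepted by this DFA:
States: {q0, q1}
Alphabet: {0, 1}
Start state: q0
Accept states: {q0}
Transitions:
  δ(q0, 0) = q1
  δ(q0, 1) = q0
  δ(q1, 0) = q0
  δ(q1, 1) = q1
Analyzing the DFA structure:
Start state: q0
Accept states: {q0}
Interpreting what each state remembers (checking against the transitions):
  q0: an even number of 0s has been read so far
  q1: an odd number of 0s has been read so far
  δ(q0, 0): in q0 (an even number of 0s has been read so far), after reading 0 we have: an odd number of 0s has been read so far → q1
  δ(q0, 1): in q0 (an even number of 0s has been read so far), after reading 1 we have: an even number of 0s has been read so far → q0
  δ(q1, 0): in q1 (an odd number of 0s has been read so far), after reading 0 we have: an even number of 0s has been read so far → q0
  δ(q1, 1): in q1 (an odd number of 0s has been read so far), after reading 1 we have: an odd number of 0s has been read so far → q1
A string is accepted iff it ends in {q0}, i.e. an even number of 0s has been read so far.
Language: All binary strings with an even number of 0s

Final answer: All binary strings with an even number of 0s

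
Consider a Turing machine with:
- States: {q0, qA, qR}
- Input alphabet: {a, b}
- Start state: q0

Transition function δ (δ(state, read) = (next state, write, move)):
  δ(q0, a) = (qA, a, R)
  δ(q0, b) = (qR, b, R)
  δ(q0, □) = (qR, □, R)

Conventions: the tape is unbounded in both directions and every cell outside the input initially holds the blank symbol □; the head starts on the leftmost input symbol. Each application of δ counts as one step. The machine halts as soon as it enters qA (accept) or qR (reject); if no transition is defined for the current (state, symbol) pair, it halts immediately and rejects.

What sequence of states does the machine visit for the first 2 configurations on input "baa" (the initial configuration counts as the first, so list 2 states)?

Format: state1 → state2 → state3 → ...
Step 0: [q0]baa (head at position 0)
Step 1: δ(q0, b) = (qR, b, R)  ⊢  b[qR]aa (head at position 1)
Reading off the states of these 2 configurations: q0 → qR

Final answer: q0 → qR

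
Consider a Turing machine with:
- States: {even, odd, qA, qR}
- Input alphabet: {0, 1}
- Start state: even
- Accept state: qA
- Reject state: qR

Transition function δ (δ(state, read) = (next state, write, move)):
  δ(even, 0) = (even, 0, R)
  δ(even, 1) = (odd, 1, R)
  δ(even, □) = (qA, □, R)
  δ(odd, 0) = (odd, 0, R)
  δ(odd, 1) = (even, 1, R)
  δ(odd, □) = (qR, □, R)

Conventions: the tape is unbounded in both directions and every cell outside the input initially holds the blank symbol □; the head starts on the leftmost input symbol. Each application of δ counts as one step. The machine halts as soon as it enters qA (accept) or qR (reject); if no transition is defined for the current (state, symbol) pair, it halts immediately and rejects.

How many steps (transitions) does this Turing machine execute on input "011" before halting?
Step 0: [even]011 (head at position 0)
Step 1: δ(even, 0) = (even, 0, R)  ⊢  0[even]11 (head at position 1)
Step 2: δ(even, 1) = (odd, 1, R)  ⊢  01[odd]1 (head at position 2)
Step 3: δ(odd, 1) = (even, 1, R)  ⊢  011[even]□ (head at position 3)
Step 4: δ(even, □) = (qA, □, R)  ⊢  011□[qA]□ (head at position 4)
The machine is in qA, so it halts and accepts.
Number of transitions executed: 4.

Final answer: 4 steps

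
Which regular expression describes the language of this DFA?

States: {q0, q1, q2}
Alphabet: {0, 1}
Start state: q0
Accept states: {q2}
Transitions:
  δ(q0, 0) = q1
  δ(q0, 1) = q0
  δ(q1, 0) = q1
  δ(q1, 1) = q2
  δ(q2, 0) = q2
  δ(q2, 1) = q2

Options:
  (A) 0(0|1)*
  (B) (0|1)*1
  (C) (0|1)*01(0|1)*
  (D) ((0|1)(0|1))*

Testing sample strings against the DFA:
  '001' -> accepted
  '01' -> accepted
  '010' -> accepted
  '111' -> rejected
Checking each option for a counterexample:
  (A) 0(0|1)*: '0' is rejected by the DFA but matches the regex → eliminated
  (B) (0|1)*1: '1' is rejected by the DFA but matches the regex → eliminated
  (C) (0|1)*01(0|1)*: agrees with the DFA on all strings of length ≤ 4
  (D) ((0|1)(0|1))*: ε is rejected by the DFA but matches the regex → eliminated
Only (C) (0|1)*01(0|1)* is consistent with the DFA.

Final answer: (C) (0|1)*01(0|1)*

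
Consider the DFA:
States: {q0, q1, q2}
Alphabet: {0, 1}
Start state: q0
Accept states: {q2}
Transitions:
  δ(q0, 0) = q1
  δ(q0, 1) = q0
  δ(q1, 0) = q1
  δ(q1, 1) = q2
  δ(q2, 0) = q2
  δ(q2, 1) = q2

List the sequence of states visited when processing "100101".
Starting at q0
Read '1': q0 -> q0
Read '0': q0 -> q1
Read '0': q1 -> q1
Read '1': q1 -> q2
Read '0': q2 -> q2
Read '1': q2 -> q2

Final answer: q0 -> q0 -> q1 -> q1 -> q2 -> q2 -> q2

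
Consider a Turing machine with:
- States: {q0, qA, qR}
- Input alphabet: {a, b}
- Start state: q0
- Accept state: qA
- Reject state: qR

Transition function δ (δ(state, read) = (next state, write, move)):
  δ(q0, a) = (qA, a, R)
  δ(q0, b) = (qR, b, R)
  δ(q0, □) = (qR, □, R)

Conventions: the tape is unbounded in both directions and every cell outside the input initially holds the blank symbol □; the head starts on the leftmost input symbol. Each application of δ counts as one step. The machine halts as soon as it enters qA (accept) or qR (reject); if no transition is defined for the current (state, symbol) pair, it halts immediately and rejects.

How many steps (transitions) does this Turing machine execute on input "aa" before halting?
Step 0: [q0]aa (head at position 0)
Step 1: δ(q0, a) = (qA, a, R)  ⊢  a[qA]a (head at position 1)
The machine is in qA, so it halts and accepts.
Number of transitions executed: 1.

Final answer: 1 steps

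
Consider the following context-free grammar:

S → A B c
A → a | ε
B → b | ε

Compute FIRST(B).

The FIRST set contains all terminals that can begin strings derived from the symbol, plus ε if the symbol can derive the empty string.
B → b contributes b; B → ε makes B nullable, contributing ε. FIRST(B) = {b, ε}.

Final answer: {b, ε}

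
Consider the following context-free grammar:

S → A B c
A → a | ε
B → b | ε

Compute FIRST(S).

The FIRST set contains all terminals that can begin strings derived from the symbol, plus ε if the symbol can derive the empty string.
FIRST(A) = {a, ε} (A → a | ε) and FIRST(B) = {b, ε} (B → b | ε).
For S → A B c: add FIRST(A) minus ε = {a}; A is nullable, so also add FIRST(B) minus ε = {b}; B is nullable too, so also add FIRST(c) = {c}. The terminal c is never erased, so S is not nullable and ε is not included.
FIRST(S) = {a, b, c}.

Final answer: {a, b, c}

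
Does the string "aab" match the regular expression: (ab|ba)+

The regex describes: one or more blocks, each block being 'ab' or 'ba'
No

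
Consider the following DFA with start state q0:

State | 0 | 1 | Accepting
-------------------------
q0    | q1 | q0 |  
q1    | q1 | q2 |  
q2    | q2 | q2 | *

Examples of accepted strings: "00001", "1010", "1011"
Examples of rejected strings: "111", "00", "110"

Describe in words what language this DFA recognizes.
binary strings containing '01' as a substring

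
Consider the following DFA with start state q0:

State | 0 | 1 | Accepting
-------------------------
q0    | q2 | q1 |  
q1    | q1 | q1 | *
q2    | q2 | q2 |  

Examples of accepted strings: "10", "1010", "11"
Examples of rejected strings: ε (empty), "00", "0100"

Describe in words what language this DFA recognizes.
non-empty binary strings starting with 1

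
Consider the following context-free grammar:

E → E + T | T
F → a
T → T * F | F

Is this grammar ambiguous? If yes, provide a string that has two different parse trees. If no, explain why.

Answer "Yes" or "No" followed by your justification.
This is the standard stratified expression grammar: '+' is introduced only by the left-recursive rule E → E + T and '*' only by the left-recursive rule T → T * F, with F → a. For any string, the last '+' must be the one produced at the root E (everything after it is a T containing no '+'), and likewise within each T the last '*' is produced at its root. This fixes the parse tree uniquely (left-associative, '*' binding tighter than '+'), so every string has exactly one parse tree.

Final answer: No - the grammar is unambiguous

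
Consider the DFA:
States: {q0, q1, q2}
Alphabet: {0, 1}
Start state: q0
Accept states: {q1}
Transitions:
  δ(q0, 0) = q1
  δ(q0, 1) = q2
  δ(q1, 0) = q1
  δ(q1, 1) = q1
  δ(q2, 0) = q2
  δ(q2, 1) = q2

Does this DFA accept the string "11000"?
Processing string "11000":
  q0 --1--> q2
  q2 --1--> q2
  q2 --0--> q2
  q2 --0--> q2
  q2 --0--> q2
Final state: q2
Accept states: {q1}
q2 is not an accept state, so the string is rejected.

Final answer: No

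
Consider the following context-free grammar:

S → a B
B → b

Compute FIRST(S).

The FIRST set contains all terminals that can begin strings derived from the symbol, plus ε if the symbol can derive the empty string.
S has the single production S → a B, whose right-hand side begins with the terminal a. So FIRST(S) = {a}.

Final answer: {a}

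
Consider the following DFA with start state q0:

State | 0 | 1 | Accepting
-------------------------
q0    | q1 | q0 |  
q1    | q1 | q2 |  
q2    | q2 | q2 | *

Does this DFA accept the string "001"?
Start in q0.
Read '0': q0 → q1
Read '0': q1 → q1
Read '1': q1 → q2
Final state q2 is accepting, so the string is accepted.

Final answer: Yes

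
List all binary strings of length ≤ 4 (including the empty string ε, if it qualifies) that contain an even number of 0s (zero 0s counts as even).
Checking every binary string of length 0 to 4:
  Length 0: accepted: ε | rejected: (none)
  Length 1: accepted: 1 | rejected: 0
  Length 2: accepted: 00, 11 | rejected: 01, 10
  Length 3: accepted: 001, 010, 100, 111 | rejected: 000, 011, 101, 110
  Length 4: accepted: 0000, 0011, 0101, 0110, 1001, 1010, 1100, 1111 | rejected: 0001, 0010, 0100, 0111, 1000, 1011, 1101, 1110
Total: 16 string(s).

Final answer: ε, 1, 00, 11, 001, 010, 100, 111, 0000, 0011, 0101, 0110, 1001, 1010, 1100, 1111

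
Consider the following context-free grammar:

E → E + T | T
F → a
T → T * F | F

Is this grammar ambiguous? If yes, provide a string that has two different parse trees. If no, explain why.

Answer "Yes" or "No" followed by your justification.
This is the standard stratified expression grammar: '+' is introduced only by the left-recursive rule E → E + T and '*' only by the left-recursive rule T → T * F, with F → a. For any string, the last '+' must be the one produced at the root E (everything after it is a T containing no '+'), and likewise within each T the last '*' is produced at its root. This fixes the parse tree uniquely (left-associative, '*' binding tighter than '+'), so every string has exactly one parse tree.

Final answer: No - the grammar is unambiguous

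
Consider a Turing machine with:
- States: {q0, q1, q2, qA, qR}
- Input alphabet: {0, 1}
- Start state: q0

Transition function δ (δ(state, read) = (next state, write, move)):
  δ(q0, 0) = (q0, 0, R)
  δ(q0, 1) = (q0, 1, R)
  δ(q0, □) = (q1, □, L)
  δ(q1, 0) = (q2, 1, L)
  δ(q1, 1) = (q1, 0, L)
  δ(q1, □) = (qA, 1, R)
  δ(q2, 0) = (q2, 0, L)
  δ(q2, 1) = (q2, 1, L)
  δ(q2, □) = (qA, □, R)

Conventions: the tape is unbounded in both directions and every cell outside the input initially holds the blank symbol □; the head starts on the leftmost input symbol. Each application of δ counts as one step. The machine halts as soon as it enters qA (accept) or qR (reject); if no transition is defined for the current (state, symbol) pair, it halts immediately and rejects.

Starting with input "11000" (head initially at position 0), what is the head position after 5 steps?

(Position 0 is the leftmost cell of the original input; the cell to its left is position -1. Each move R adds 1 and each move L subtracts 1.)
Step 0: [q0]11000 (head at position 0)
Step 1: δ(q0, 1) = (q0, 1, R)  ⊢  1[q0]1000 (head at position 1)
Step 2: δ(q0, 1) = (q0, 1, R)  ⊢  11[q0]000 (head at position 2)
Step 3: δ(q0, 0) = (q0, 0, R)  ⊢  110[q0]00 (head at position 3)
Step 4: δ(q0, 0) = (q0, 0, R)  ⊢  1100[q0]0 (head at position 4)
Step 5: δ(q0, 0) = (q0, 0, R)  ⊢  11000[q0]□ (head at position 5)
Head position after 5 steps: 5

Final answer: Position 5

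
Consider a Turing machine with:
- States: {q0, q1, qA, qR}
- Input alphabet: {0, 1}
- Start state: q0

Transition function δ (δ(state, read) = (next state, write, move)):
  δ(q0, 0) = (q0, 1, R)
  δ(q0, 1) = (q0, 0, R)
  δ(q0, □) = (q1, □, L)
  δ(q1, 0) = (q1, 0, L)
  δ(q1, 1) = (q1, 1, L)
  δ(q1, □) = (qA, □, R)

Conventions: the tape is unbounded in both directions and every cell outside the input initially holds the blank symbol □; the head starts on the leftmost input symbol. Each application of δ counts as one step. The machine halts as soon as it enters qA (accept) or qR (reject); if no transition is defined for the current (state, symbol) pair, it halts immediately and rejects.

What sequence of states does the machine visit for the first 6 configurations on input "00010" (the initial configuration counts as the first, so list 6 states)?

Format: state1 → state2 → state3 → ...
Step 0: [q0]00010 (head at position 0)
Step 1: δ(q0, 0) = (q0, 1, R)  ⊢  1[q0]0010 (head at position 1)
Step 2: δ(q0, 0) = (q0, 1, R)  ⊢  11[q0]010 (head at position 2)
Step 3: δ(q0, 0) = (q0, 1, R)  ⊢  111[q0]10 (head at position 3)
Step 4: δ(q0, 1) = (q0, 0, R)  ⊢  1110[q0]0 (head at position 4)
Step 5: δ(q0, 0) = (q0, 1, R)  ⊢  11101[q0]□ (head at position 5)
Reading off the states of these 6 configurations: q0 → q0 → q0 → q0 → q0 → q0

Final answer: q0 → q0 → q0 → q0 → q0 → q0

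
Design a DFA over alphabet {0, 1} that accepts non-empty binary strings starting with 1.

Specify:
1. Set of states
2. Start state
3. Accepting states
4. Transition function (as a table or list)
One valid DFA (any DFA recognizing the same language is acceptable):
States: {q0, q1, q2}
Start: q0
Accepting: {q1}
Transitions (accepting states marked with *):
State | 0 | 1 | Accepting
-------------------------
q0    | q2 | q1 |  
q1    | q1 | q1 | *
q2    | q2 | q2 |  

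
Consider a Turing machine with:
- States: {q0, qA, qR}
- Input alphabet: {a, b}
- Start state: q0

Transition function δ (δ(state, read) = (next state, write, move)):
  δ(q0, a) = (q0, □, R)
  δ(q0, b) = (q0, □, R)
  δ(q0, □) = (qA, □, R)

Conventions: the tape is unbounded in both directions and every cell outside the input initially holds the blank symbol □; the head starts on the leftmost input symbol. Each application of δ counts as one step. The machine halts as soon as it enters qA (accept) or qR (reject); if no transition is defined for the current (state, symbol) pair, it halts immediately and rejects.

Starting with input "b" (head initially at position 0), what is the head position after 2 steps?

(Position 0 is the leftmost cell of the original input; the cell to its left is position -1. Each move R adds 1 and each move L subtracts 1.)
Step 0: [q0]b (head at position 0)
Step 1: δ(q0, b) = (q0, □, R)  ⊢  □[q0]□ (head at position 1)
Step 2: δ(q0, □) = (qA, □, R)  ⊢  □□[qA]□ (head at position 2)
Head position after 2 steps: 2

Final answer: Position 2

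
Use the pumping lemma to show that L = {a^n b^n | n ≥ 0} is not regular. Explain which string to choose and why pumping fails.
Language: L = {a^n b^n | n ≥ 0} (equal numbers of a's followed by b's)
Step 1: Assume for contradiction that L is regular, with pumping length p.
Step 2: Choose s = a^p b^p. Then s ∈ L (it has p a's followed by p b's) and |s| ≥ p.
Step 3: Consider any decomposition s = xyz with |xy| ≤ p and |y| > 0. Since |xy| ≤ p and the first p symbols of s are all a's, y = a^k for some k with 1 ≤ k ≤ p.
Step 4: Pumping up (i = 2): xy²z = a^(p+k) b^p, which has more a's than b's, so xy²z ∉ L.
This contradicts the pumping lemma, so L is not regular.

Final answer: Choose s = a^p b^p. Since |xy| ≤ p, y = a^k with k ≥ 1. Then xy²z = a^(p+k) b^p ∉ L.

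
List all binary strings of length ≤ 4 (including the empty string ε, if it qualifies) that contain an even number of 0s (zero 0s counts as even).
Checking every binary string of length 0 to 4:
  Length 0: accepted: ε | rejected: (none)
  Length 1: accepted: 1 | rejected: 0
  Length 2: accepted: 00, 11 | rejected: 01, 10
  Length 3: accepted: 001, 010, 100, 111 | rejected: 000, 011, 101, 110
  Length 4: accepted: 0000, 0011, 0101, 0110, 1001, 1010, 1100, 1111 | rejected: 0001, 0010, 0100, 0111, 1000, 1011, 1101, 1110
Total: 16 string(s).

Final answer: ε, 1, 00, 11, 001, 010, 100, 111, 0000, 0011, 0101, 0110, 1001, 1010, 1100, 1111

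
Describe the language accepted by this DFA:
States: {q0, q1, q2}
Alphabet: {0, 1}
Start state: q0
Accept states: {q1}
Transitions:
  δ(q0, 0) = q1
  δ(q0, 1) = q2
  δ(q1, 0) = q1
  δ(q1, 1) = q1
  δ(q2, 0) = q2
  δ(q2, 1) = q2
Analyzing the DFA structure:
Start state: q0
Accept states: {q1}
Interpreting what each state remembers (checking against the transitions):
  q0: nothing has been read yet
  q1: the first symbol was 0
  q2: the first symbol was 1 (trap state)
  δ(q0, 0): in q0 (nothing has been read yet), after reading 0 we have: the first symbol was 0 → q1
  δ(q0, 1): in q0 (nothing has been read yet), after reading 1 we have: the first symbol was 1 (trap state) → q2
  δ(q1, 0): in q1 (the first symbol was 0), after reading 0 we have: the first symbol was 0 → q1
  δ(q1, 1): in q1 (the first symbol was 0), after reading 1 we have: the first symbol was 0 → q1
  δ(q2, 0): in q2 (the first symbol was 1 (trap state)), after reading 0 we have: the first symbol was 1 (trap state) → q2
  δ(q2, 1): in q2 (the first symbol was 1 (trap state)), after reading 1 we have: the first symbol was 1 (trap state) → q2
A string is accepted iff it ends in {q1}, i.e. the first symbol was 0.
Language: All binary strings starting with 0

Final answer: All binary strings starting with 0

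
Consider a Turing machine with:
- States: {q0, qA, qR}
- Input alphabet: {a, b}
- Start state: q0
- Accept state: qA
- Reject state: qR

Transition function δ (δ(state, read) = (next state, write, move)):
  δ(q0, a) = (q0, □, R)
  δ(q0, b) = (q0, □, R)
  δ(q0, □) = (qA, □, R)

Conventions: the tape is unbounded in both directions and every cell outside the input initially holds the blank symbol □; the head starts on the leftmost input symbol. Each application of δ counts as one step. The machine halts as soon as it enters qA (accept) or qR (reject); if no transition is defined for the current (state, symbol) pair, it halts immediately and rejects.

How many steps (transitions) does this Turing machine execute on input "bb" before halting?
Step 0: [q0]bb (head at position 0)
Step 1: δ(q0, b) = (q0, □, R)  ⊢  □[q0]b (head at position 1)
Step 2: δ(q0, b) = (q0, □, R)  ⊢  □□[q0]□ (head at position 2)
Step 3: δ(q0, □) = (qA, □, R)  ⊢  □□□[qA]□ (head at position 3)
The machine is in qA, so it halts and accepts.
Number of transitions executed: 3.

Final answer: 3 steps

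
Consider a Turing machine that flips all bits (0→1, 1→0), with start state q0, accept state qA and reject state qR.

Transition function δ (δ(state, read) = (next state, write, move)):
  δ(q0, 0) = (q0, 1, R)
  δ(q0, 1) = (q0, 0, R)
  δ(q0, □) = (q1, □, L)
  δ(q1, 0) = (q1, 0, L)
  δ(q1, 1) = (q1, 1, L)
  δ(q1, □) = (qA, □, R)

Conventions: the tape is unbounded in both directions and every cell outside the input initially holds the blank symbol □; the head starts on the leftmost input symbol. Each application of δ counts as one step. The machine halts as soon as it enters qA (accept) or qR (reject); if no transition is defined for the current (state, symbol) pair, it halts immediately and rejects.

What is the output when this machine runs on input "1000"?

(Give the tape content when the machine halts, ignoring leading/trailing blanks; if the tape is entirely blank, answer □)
Step 0: [q0]1000 (head at position 0)
Step 1: δ(q0, 1) = (q0, 0, R)  ⊢  0[q0]000 (head at position 1)
Step 2: δ(q0, 0) = (q0, 1, R)  ⊢  01[q0]00 (head at position 2)
Step 3: δ(q0, 0) = (q0, 1, R)  ⊢  011[q0]0 (head at position 3)
Step 4: δ(q0, 0) = (q0, 1, R)  ⊢  0111[q0]□ (head at position 4)
Step 5: δ(q0, □) = (q1, □, L)  ⊢  011[q1]1□ (head at position 3)
Step 6: δ(q1, 1) = (q1, 1, L)  ⊢  01[q1]11□ (head at position 2)
Step 7: δ(q1, 1) = (q1, 1, L)  ⊢  0[q1]111□ (head at position 1)
Step 8: δ(q1, 1) = (q1, 1, L)  ⊢  [q1]0111□ (head at position 0)
Step 9: δ(q1, 0) = (q1, 0, L)  ⊢  [q1]□0111□ (head at position -1)
Step 10: δ(q1, □) = (qA, □, R)  ⊢  □[qA]0111□ (head at position 0)
The machine is in qA, so it halts and accepts.
Tape content when halted (ignoring surrounding blanks): 0111

Final answer: Output: 0111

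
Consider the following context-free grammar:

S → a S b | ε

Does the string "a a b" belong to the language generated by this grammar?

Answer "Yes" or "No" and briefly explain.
Every derivation applies S → a S b some number n of times and then S → ε, producing a^n b^n with equally many a's and b's. The string a a b has two a's but only one b, so it cannot be derived.

Final answer: No - no valid derivation exists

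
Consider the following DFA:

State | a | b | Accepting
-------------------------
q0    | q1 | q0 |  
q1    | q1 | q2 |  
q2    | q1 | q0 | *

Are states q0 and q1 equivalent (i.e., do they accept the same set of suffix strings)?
Try the suffix "b".
From q0: q0 → q0 — not accepting.
From q1: q1 → q2 — accepting.
The two states disagree on this suffix, so they are not equivalent.

Final answer: No. Distinguishing string: "b" - accepted from q1 but not from q0.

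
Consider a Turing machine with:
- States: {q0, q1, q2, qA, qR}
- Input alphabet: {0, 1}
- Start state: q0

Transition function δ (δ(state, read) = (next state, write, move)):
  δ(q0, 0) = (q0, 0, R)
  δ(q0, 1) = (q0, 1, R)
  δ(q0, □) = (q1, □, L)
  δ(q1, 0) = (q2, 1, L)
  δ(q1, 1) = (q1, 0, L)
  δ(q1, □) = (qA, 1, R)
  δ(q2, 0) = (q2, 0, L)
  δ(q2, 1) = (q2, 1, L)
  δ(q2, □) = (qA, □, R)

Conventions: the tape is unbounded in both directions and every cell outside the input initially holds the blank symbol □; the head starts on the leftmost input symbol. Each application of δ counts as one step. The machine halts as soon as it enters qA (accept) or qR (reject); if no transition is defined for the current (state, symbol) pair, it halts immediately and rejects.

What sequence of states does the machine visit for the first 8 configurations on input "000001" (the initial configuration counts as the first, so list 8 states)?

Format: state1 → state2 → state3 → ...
Step 0: [q0]000001 (head at position 0)
Step 1: δ(q0, 0) = (q0, 0, R)  ⊢  0[q0]00001 (head at position 1)
Step 2: δ(q0, 0) = (q0, 0, R)  ⊢  00[q0]0001 (head at position 2)
Step 3: δ(q0, 0) = (q0, 0, R)  ⊢  000[q0]001 (head at position 3)
Step 4: δ(q0, 0) = (q0, 0, R)  ⊢  0000[q0]01 (head at position 4)
Step 5: δ(q0, 0) = (q0, 0, R)  ⊢  00000[q0]1 (head at position 5)
Step 6: δ(q0, 1) = (q0, 1, R)  ⊢  000001[q0]□ (head at position 6)
Step 7: δ(q0, □) = (q1, □, L)  ⊢  00000[q1]1□ (head at position 5)
Reading off the states of these 8 configurations: q0 → q0 → q0 → q0 → q0 → q0 → q0 → q1

Final answer: q0 → q0 → q0 → q0 → q0 → q0 → q0 → q1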